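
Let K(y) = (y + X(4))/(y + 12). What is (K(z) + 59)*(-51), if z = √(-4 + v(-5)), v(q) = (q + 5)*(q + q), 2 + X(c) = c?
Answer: -111690/37 - 255*I/37 ≈ -3018.6 - 6.8919*I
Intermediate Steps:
X(c) = -2 + c
v(q) = 2*q*(5 + q) (v(q) = (5 + q)*(2*q) = 2*q*(5 + q))
z = 2*I (z = √(-4 + 2*(-5)*(5 - 5)) = √(-4 + 2*(-5)*0) = √(-4 + 0) = √(-4) = 2*I ≈ 2.0*I)
K(y) = (2 + y)/(12 + y) (K(y) = (y + (-2 + 4))/(y + 12) = (y + 2)/(12 + y) = (2 + y)/(12 + y))
(K(z) + 59)*(-51) = ((2 + 2*I)/(12 + 2*I) + 59)*(-51) = (((12 - 2*I)/148)*(2 + 2*I) + 59)*(-51) = ((2 + 2*I)*(12 - 2*I)/148 + 59)*(-51) = (59 + (2 + 2*I)*(12 - 2*I)/148)*(-51) = -3009 - 51*(2 + 2*I)*(12 - 2*I)/148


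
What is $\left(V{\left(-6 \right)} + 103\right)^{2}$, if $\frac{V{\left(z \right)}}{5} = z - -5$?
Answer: $9604$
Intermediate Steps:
$V{\left(z \right)} = 25 + 5 z$ ($V{\left(z \right)} = 5 \left(z - -5\right) = 5 \left(z + 5\right) = 5 \left(5 + z\right) = 25 + 5 z$)
$\left(V{\left(-6 \right)} + 103\right)^{2} = \left(\left(25 + 5 \left(-6\right)\right) + 103\right)^{2} = \left(\left(25 - 30\right) + 103\right)^{2} = \left(-5 + 103\right)^{2} = 98^{2} = 9604$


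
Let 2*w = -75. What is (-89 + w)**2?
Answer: 64009/4 ≈ 16002.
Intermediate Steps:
w = -75/2 (w = (1/2)*(-75) = -75/2 ≈ -37.500)
(-89 + w)**2 = (-89 - 75/2)**2 = (-253/2)**2 = 64009/4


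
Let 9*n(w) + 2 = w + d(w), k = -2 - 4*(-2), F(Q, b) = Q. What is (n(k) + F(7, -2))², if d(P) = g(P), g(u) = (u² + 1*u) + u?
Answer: 13225/81 ≈ 163.27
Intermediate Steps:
k = 6 (k = -2 + 8 = 6)
g(u) = u² + 2*u (g(u) = (u² + u) + u = (u + u²) + u = u² + 2*u)
d(P) = P*(2 + P)
n(w) = -2/9 + w/9 + w*(2 + w)/9 (n(w) = -2/9 + (w + w*(2 + w))/9 = -2/9 + (w/9 + w*(2 + w)/9) = -2/9 + w/9 + w*(2 + w)/9)
(n(k) + F(7, -2))² = ((-2/9 + (⅑)*6 + (⅑)*6*(2 + 6)) + 7)² = ((-2/9 + ⅔ + (⅑)*6*8) + 7)² = ((-2/9 + ⅔ + 16/3) + 7)² = (52/9 + 7)² = (115/9)² = 13225/81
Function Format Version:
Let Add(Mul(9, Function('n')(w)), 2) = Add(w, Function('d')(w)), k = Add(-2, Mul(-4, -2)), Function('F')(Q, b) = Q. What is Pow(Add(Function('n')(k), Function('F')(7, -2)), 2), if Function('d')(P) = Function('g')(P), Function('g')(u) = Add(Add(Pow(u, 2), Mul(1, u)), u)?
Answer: Rational(13225, 81) ≈ 163.27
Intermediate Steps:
k = 6 (k = Add(-2, 8) = 6)
Function('g')(u) = Add(Pow(u, 2), Mul(2, u)) (Function('g')(u) = Add(Add(Pow(u, 2), u), u) = Add(Add(u, Pow(u, 2)), u) = Add(Pow(u, 2), Mul(2, u)))
Function('d')(P) = Mul(P, Add(2, P))
Function('n')(w) = Add(Rational(-2, 9), Mul(Rational(1, 9), w), Mul(Rational(1, 9), w, Add(2, w))) (Function('n')(w) = Add(Rational(-2, 9), Mul(Rational(1, 9), Add(w, Mul(w, Add(2, w))))) = Add(Rational(-2, 9), Add(Mul(Rational(1, 9), w), Mul(Rational(1, 9), w, Add(2, w)))) = Add(Rational(-2, 9), Mul(Rational(1, 9), w), Mul(Rational(1, 9), w, Add(2, w))))
Pow(Add(Function('n')(k), Function('F')(7, -2)), 2) = Pow(Add(Add(Rational(-2, 9), Mul(Rational(1, 9), 6), Mul(Rational(1, 9), 6, Add(2, 6))), 7), 2) = Pow(Add(Add(Rational(-2, 9), Rational(2, 3), Mul(Rational(1, 9), 6, 8)), 7), 2) = Pow(Add(Add(Rational(-2, 9), Rational(2, 3), Rational(16, 3)), 7), 2) = Pow(Add(Rational(52, 9), 7), 2) = Pow(Rational(115, 9), 2) = Rational(13225, 81)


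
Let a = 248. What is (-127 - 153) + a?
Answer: -32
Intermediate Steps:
(-127 - 153) + a = (-127 - 153) + 248 = -280 + 248 = -32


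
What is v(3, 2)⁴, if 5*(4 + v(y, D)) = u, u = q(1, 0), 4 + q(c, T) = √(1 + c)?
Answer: (24 - √2)⁴/625 ≈ 416.35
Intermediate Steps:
q(c, T) = -4 + √(1 + c)
u = -4 + √2 (u = -4 + √(1 + 1) = -4 + √2 ≈ -2.5858)
v(y, D) = -24/5 + √2/5 (v(y, D) = -4 + (-4 + √2)/5 = -4 + (-⅘ + √2/5) = -24/5 + √2/5)
v(3, 2)⁴ = (-24/5 + √2/5)⁴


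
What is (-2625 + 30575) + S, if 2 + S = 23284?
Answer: 51232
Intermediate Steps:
S = 23282 (S = -2 + 23284 = 23282)
(-2625 + 30575) + S = (-2625 + 30575) + 23282 = 27950 + 23282 = 51232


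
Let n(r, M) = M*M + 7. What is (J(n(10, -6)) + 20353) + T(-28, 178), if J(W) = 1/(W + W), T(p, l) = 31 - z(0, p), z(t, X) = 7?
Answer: 1752423/86 ≈ 20377.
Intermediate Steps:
n(r, M) = 7 + M² (n(r, M) = M² + 7 = 7 + M²)
T(p, l) = 24 (T(p, l) = 31 - 1*7 = 31 - 7 = 24)
J(W) = 1/(2*W)
(J(n(10, -6)) + 20353) + T(-28, 178) = (1/(2*(7 + (-6)²)) + 20353) + 24 = (1/(2*(7 + 36)) + 20353) + 24 = ((½)/43 + 20353) + 24 = ((½)*(1/43) + 20353) + 24 = (1/86 + 20353) + 24 = 1750359/86 + 24 = 1752423/86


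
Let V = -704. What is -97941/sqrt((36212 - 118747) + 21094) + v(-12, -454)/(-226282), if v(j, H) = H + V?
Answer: 579/113141 + 97941*I*sqrt(61441)/61441 ≈ 0.0051175 + 395.13*I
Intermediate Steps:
v(j, H) = -704 + H (v(j, H) = H - 704 = -704 + H)
-97941/sqrt((36212 - 118747) + 21094) + v(-12, -454)/(-226282) = -97941/sqrt((36212 - 118747) + 21094) + (-704 - 454)/(-226282) = -97941/sqrt(-82535 + 21094) - 1158*(-1/226282) = -97941*(-I*sqrt(61441)/61441) + 579/113141 = -(-97941)*I*sqrt(61441)/61441 + 579/113141 = 97941*I*sqrt(61441)/61441 + 579/113141 = 579/113141 + 97941*I*sqrt(61441)/61441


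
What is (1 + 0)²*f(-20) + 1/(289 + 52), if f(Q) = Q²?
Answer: 136401/341 ≈ 400.00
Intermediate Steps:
(1 + 0)²*f(-20) + 1/(289 + 52) = (1 + 0)²*(-20)² + 1/(289 + 52) = 1²*400 + 1/341 = 1*400 + 1/341 = 400 + 1/341 = 136401/341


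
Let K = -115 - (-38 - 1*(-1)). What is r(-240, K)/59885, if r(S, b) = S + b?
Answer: -318/59885 ≈ -0.0053102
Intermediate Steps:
K = -78 (K = -115 - (-38 + 1) = -115 - 1*(-37) = -115 + 37 = -78)
r(-240, K)/59885 = (-240 - 78)/59885 = -318*1/59885 = -318/59885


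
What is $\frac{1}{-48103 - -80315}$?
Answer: $\frac{1}{32212} \approx 3.1044 \cdot 10^{-5}$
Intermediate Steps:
$\frac{1}{-48103 - -80315} = \frac{1}{-48103 + 80315} = \frac{1}{32212}$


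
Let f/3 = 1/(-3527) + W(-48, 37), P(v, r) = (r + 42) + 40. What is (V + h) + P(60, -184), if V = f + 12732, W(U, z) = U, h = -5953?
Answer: 23041888/3527 ≈ 6533.0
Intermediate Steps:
P(v, r) = 82 + r (P(v, r) = (42 + r) + 40 = 82 + r)
f = -507891/3527 (f = 3*(1/(-3527) - 48) = 3*(-1/3527 - 48) = 3*(-169297/3527) = -507891/3527 ≈ -144.00)
V = 44397873/3527 (V = -507891/3527 + 12732 = 44397873/3527 ≈ 12588.)
(V + h) + P(60, -184) = (44397873/3527 - 5953) + (82 - 184) = 23401642/3527 - 102 = 23041888/3527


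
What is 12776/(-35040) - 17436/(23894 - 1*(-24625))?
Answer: -17094947/23612580 ≈ -0.72398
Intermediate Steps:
12776/(-35040) - 17436/(23894 - 1*(-24625)) = 12776*(-1/35040) - 17436/(23894 + 24625) = -1597/4380 - 17436/48519 = -1597/4380 - 17436*1/48519 = -1597/4380 - 5812/16173 = -17094947/23612580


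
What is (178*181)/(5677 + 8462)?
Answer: 32218/14139 ≈ 2.2787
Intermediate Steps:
(178*181)/(5677 + 8462) = 32218/14139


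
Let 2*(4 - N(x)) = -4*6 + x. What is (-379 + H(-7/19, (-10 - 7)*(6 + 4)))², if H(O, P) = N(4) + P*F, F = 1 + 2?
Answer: 765625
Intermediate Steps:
N(x) = 16 - x/2 (N(x) = 4 - (-4*6 + x)/2 = 4 - (-24 + x)/2 = 4 + (12 - x/2) = 16 - x/2)
F = 3
H(O, P) = 14 + 3*P (H(O, P) = (16 - ½*4) + P*3 = (16 - 2) + 3*P = 14 + 3*P)
(-379 + H(-7/19, (-10 - 7)*(6 + 4)))² = (-379 + (14 + 3*((-10 - 7)*(6 + 4))))² = (-379 + (14 + 3*(-17*10)))² = (-379 + (14 + 3*(-170)))² = (-379 + (14 - 510))² = (-379 - 496)² = (-875)² = 765625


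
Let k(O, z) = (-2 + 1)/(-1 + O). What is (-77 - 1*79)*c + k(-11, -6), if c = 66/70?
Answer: -61741/420 ≈ -147.00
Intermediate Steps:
k(O, z) = -1/(-1 + O)
c = 33/35 (c = 66*(1/70) = 33/35 ≈ 0.94286)
(-77 - 1*79)*c + k(-11, -6) = (-77 - 1*79)*(33/35) - 1/(-1 - 11) = (-77 - 79)*(33/35) - 1/(-12) = -156*33/35 - 1*(-1/12) = -5148/35 + 1/12 = -61741/420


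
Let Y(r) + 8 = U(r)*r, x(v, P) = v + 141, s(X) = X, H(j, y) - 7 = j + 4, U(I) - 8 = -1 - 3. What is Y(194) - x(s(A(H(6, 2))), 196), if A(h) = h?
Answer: 610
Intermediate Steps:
U(I) = 4 (U(I) = 8 + (-1 - 3) = 8 - 4 = 4)
H(j, y) = 11 + j (H(j, y) = 7 + (j + 4) = 7 + (4 + j) = 11 + j)
x(v, P) = 141 + v
Y(r) = -8 + 4*r
Y(194) - x(s(A(H(6, 2))), 196) = (-8 + 4*194) - (141 + (11 + 6)) = (-8 + 776) - (141 + 17) = 768 - 1*158 = 768 - 158 = 610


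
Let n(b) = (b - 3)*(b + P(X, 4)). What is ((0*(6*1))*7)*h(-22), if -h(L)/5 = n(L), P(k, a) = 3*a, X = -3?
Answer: 0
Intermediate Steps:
n(b) = (-3 + b)*(12 + b) (n(b) = (b - 3)*(b + 3*4) = (-3 + b)*(b + 12) = (-3 + b)*(12 + b))
h(L) = 180 - 45*L - 5*L² (h(L) = -5*(-36 + L² + 9*L) = 180 - 45*L - 5*L²)
((0*(6*1))*7)*h(-22) = ((0*(6*1))*7)*(180 - 45*(-22) - 5*(-22)²) = ((0*6)*7)*(180 + 990 - 5*484) = (0*7)*(180 + 990 - 2420) = 0*(-1250) = 0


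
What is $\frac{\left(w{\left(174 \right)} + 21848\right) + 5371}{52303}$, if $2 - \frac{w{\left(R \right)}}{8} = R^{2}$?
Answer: $- \frac{214973}{52303} \approx -4.1101$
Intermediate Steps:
$w{\left(R \right)} = 16 - 8 R^{2}$
$\frac{\left(w{\left(174 \right)} + 21848\right) + 5371}{52303} = \frac{\left(\left(16 - 8 \cdot 174^{2}\right) + 21848\right) + 5371}{52303} = \left(\left(\left(16 - 242208\right) + 21848\right) + 5371\right) \frac{1}{52303} = \left(\left(-242192 + 21848\right) + 5371\right) \frac{1}{52303} = \left(-220344 + 5371\right) \frac{1}{52303} = \left(-214973\right) \frac{1}{52303} = - \frac{214973}{52303}$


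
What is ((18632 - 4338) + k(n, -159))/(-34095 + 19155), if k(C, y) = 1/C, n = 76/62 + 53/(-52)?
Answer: -2380757/2487510 ≈ -0.95708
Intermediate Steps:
n = 333/1612 (n = 76*(1/62) + 53*(-1/52) = 38/31 - 53/52 = 333/1612 ≈ 0.20658)
((18632 - 4338) + k(n, -159))/(-34095 + 19155) = ((18632 - 4338) + 1/(333/1612))/(-34095 + 19155) = (14294 + 1612/333)/(-14940) = (4761514/333)*(-1/14940) = -2380757/2487510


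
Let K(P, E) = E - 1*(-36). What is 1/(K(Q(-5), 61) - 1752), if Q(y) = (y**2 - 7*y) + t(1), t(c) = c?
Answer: -1/1655 ≈ -0.00060423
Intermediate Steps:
Q(y) = 1 + y**2 - 7*y (Q(y) = (y**2 - 7*y) + 1 = 1 + y**2 - 7*y)
K(P, E) = 36 + E (K(P, E) = E + 36 = 36 + E)
1/(K(Q(-5), 61) - 1752) = 1/((36 + 61) - 1752) = 1/(97 - 1752) = 1/(-1655) = -1/1655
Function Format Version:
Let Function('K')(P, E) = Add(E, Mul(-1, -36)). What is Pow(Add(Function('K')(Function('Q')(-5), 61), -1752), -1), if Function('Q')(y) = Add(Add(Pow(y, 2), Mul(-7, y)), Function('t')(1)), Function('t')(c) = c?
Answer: Rational(-1, 1655) ≈ -0.00060423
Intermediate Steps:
Function('Q')(y) = Add(1, Pow(y, 2), Mul(-7, y)) (Function('Q')(y) = Add(Add(Pow(y, 2), Mul(-7, y)), 1) = Add(1, Pow(y, 2), Mul(-7, y)))
Function('K')(P, E) = Add(36, E) (Function('K')(P, E) = Add(E, 36) = Add(36, E))
Pow(Add(Function('K')(Function('Q')(-5), 61), -1752), -1) = Pow(Add(Add(36, 61), -1752), -1) = Pow(Add(97, -1752), -1) = Pow(-1655, -1) = Rational(-1, 1655)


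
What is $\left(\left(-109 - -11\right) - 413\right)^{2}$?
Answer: $261121$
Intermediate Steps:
$\left(\left(-109 - -11\right) - 413\right)^{2} = \left(\left(-109 + 11\right) - 413\right)^{2} = \left(-98 - 413\right)^{2} = \left(-511\right)^{2} = 261121$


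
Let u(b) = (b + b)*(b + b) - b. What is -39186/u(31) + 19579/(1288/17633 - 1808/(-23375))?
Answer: 133195291935391/1023195672 ≈ 1.3018e+5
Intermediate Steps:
u(b) = -b + 4*b² (u(b) = (2*b)*(2*b) - b = 4*b² - b = -b + 4*b²)
-39186/u(31) + 19579/(1288/17633 - 1808/(-23375)) = -39186*1/(31*(-1 + 4*31)) + 19579/(1288/17633 - 1808/(-23375)) = -39186*1/(31*(-1 + 124)) + 19579/(1288*(1/17633) - 1808*(-1/23375)) = -39186/(31*123) + 19579/(184/2519 + 1808/23375) = -39186/3813 + 19579/(805032/5352875) = -39186*1/3813 + 19579*(5352875/805032) = -13062/1271 + 104803939625/805032 = 133195291935391/1023195672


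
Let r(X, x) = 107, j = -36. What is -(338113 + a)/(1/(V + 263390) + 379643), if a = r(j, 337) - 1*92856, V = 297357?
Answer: -68793563454/106441836661 ≈ -0.64630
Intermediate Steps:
a = -92749 (a = 107 - 1*92856 = 107 - 92856 = -92749)
-(338113 + a)/(1/(V + 263390) + 379643) = -(338113 - 92749)/(1/(297357 + 263390) + 379643) = -245364/(1/560747 + 379643) = -245364/212883673322/560747 = -245364*560747/212883673322 = -1*68793563454/106441836661 = -68793563454/106441836661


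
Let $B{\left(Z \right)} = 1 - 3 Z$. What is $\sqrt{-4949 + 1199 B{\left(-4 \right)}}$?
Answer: $3 \sqrt{1182} \approx 103.14$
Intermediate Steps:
$\sqrt{-4949 + 1199 B{\left(-4 \right)}} = \sqrt{-4949 + 1199 \left(1 - -12\right)} = \sqrt{-4949 + 1199 \left(1 + 12\right)} = \sqrt{-4949 + 1199 \cdot 13} = \sqrt{-4949 + 15587} = \sqrt{10638} = 3 \sqrt{1182}$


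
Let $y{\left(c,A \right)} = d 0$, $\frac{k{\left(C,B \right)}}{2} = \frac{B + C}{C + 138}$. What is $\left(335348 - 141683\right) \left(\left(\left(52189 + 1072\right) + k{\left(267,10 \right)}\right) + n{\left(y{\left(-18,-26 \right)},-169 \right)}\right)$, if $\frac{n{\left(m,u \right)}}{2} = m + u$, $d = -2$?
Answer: $\frac{276739138159}{27} \approx 1.025 \cdot 10^{10}$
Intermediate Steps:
$k{\left(C,B \right)} = \frac{2 \left(B + C\right)}{138 + C}$ ($k{\left(C,B \right)} = 2 \frac{B + C}{C + 138} = 2 \frac{B + C}{138 + C} = \frac{2 \left(B + C\right)}{138 + C}$)
$y{\left(c,A \right)} = 0$ ($y{\left(c,A \right)} = \left(-2\right) 0 = 0$)
$n{\left(m,u \right)} = 2 m + 2 u$ ($n{\left(m,u \right)} = 2 \left(m + u\right) = 2 m + 2 u$)
$\left(335348 - 141683\right) \left(\left(\left(52189 + 1072\right) + k{\left(267,10 \right)}\right) + n{\left(y{\left(-18,-26 \right)},-169 \right)}\right) = \left(335348 - 141683\right) \left(\left(\left(52189 + 1072\right) + \frac{2 \left(10 + 267\right)}{138 + 267}\right) + \left(2 \cdot 0 + 2 \left(-169\right)\right)\right) = 193665 \left(\left(53261 + 2 \cdot \frac{1}{405} \cdot 277\right) + \left(0 - 338\right)\right) = 193665 \left(\left(53261 + 2 \cdot \frac{1}{405} \cdot 277\right) - 338\right) = 193665 \left(\left(53261 + \frac{554}{405}\right) - 338\right) = 193665 \left(\frac{21571259}{405} - 338\right) = 193665 \cdot \frac{21434369}{405} = \frac{276739138159}{27}$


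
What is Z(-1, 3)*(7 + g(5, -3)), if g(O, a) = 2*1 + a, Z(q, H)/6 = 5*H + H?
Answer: 648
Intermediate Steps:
Z(q, H) = 36*H (Z(q, H) = 6*(5*H + H) = 6*(6*H) = 36*H)
g(O, a) = 2 + a
Z(-1, 3)*(7 + g(5, -3)) = (36*3)*(7 + (2 - 3)) = 108*(7 - 1) = 108*6 = 648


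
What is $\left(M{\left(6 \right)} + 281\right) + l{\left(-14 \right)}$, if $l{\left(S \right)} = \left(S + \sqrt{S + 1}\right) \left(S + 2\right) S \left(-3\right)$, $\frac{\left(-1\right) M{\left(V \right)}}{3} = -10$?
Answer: $7367 - 504 i \sqrt{13} \approx 7367.0 - 1817.2 i$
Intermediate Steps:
$M{\left(V \right)} = 30$ ($M{\left(V \right)} = \left(-3\right) \left(-10\right) = 30$)
$l{\left(S \right)} = - 3 S \left(2 + S\right) \left(S + \sqrt{1 + S}\right)$ ($l{\left(S \right)} = \left(S + \sqrt{1 + S}\right) \left(2 + S\right) S \left(-3\right) = \left(2 + S\right) \left(S + \sqrt{1 + S}\right) S \left(-3\right) = S \left(2 + S\right) \left(S + \sqrt{1 + S}\right) \left(-3\right) = - 3 S \left(2 + S\right) \left(S + \sqrt{1 + S}\right)$)
$\left(M{\left(6 \right)} + 281\right) + l{\left(-14 \right)} = \left(30 + 281\right) - - 42 \left(\left(-14\right)^{2} + 2 \left(-14\right) + 2 \sqrt{1 - 14} - 14 \sqrt{1 - 14}\right) = 311 - - 42 \left(196 - 28 + 2 \sqrt{-13} - 14 \sqrt{-13}\right) = 311 - - 42 \left(196 - 28 + 2 i \sqrt{13} - 14 i \sqrt{13}\right) = 311 - - 42 \left(168 - 12 i \sqrt{13}\right) = 311 + \left(7056 - 504 i \sqrt{13}\right) = 7367 - 504 i \sqrt{13}$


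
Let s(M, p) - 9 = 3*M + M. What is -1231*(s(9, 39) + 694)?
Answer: -909709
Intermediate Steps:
s(M, p) = 9 + 4*M (s(M, p) = 9 + (3*M + M) = 9 + 4*M)
-1231*(s(9, 39) + 694) = -1231*((9 + 4*9) + 694) = -1231*((9 + 36) + 694) = -1231*(45 + 694) = -1231*739 = -909709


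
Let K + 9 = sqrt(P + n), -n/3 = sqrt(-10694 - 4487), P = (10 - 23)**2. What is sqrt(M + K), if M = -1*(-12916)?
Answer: sqrt(12907 + sqrt(169 - 3*I*sqrt(15181))) ≈ 113.68 - 0.0479*I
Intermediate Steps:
P = 169 (P = (-13)**2 = 169)
n = -3*I*sqrt(15181) (n = -3*sqrt(-10694 - 4487) = -3*I*sqrt(15181) ≈ -369.63*I)
K = -9 + sqrt(169 - 3*I*sqrt(15181)) ≈ 7.9622 - 10.896*I
M = 12916
sqrt(M + K) = sqrt(12916 + (-9 + sqrt(169 - 3*I*sqrt(15181)))) = sqrt(12907 + sqrt(169 - 3*I*sqrt(15181)))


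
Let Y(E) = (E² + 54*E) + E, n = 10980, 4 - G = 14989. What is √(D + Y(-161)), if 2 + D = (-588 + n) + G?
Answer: √12471 ≈ 111.67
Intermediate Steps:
G = -14985 (G = 4 - 1*14989 = 4 - 14989 = -14985)
Y(E) = E² + 55*E
D = -4595 (D = -2 + ((-588 + 10980) - 14985) = -2 + (10392 - 14985) = -2 - 4593 = -4595)
√(D + Y(-161)) = √(-4595 - 161*(55 - 161)) = √(-4595 - 161*(-106)) = √(-4595 + 17066) = √12471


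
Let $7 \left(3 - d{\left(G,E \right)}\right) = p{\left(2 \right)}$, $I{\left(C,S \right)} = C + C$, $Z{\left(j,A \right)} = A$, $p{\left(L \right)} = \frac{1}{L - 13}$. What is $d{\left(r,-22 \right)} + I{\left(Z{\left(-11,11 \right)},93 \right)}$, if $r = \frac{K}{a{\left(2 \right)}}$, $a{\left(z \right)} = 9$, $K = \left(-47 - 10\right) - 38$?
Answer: $\frac{1926}{77} \approx 25.013$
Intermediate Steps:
$p{\left(L \right)} = \frac{1}{-13 + L}$
$K = -95$ ($K = -57 - 38 = -95$)
$I{\left(C,S \right)} = 2 C$
$r = - \frac{95}{9} \approx -10.556$
$d{\left(G,E \right)} = \frac{232}{77}$ ($d{\left(G,E \right)} = 3 - \frac{1}{7 \left(-13 + 2\right)} = 3 - \frac{1}{7 \left(-11\right)} = 3 - - \frac{1}{77} = 3 + \frac{1}{77} = \frac{232}{77}$)
$d{\left(r,-22 \right)} + I{\left(Z{\left(-11,11 \right)},93 \right)} = \frac{232}{77} + 2 \cdot 11 = \frac{232}{77} + 22 = \frac{1926}{77}$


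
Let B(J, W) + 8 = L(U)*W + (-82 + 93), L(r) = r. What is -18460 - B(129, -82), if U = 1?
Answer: -18381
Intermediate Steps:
B(J, W) = 3 + W (B(J, W) = -8 + (1*W + (-82 + 93)) = -8 + (W + 11) = -8 + (11 + W) = 3 + W)
-18460 - B(129, -82) = -18460 - (3 - 82) = -18460 - 1*(-79) = -18460 + 79 = -18381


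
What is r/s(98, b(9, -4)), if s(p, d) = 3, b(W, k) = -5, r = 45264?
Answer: 15088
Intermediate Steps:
r/s(98, b(9, -4)) = 45264/3 = 45264*(⅓) = 15088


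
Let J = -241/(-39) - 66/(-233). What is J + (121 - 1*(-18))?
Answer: 1321820/9087 ≈ 145.46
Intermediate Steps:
J = 58727/9087 (J = -241*(-1/39) - 66*(-1/233) = 241/39 + 66/233 = 58727/9087 ≈ 6.4627)
J + (121 - 1*(-18)) = 58727/9087 + (121 - 1*(-18)) = 58727/9087 + (121 + 18) = 58727/9087 + 139 = 1321820/9087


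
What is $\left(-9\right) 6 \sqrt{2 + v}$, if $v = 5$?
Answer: $- 54 \sqrt{7} \approx -142.87$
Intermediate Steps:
$\left(-9\right) 6 \sqrt{2 + v} = \left(-9\right) 6 \sqrt{2 + 5} = - 54 \sqrt{7}$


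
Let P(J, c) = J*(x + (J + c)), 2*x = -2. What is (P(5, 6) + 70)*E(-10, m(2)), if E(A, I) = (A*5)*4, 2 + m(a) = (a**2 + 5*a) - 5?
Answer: -24000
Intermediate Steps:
x = -1 (x = (1/2)*(-2) = -1)
m(a) = -7 + a**2 + 5*a (m(a) = -2 + ((a**2 + 5*a) - 5) = -2 + (-5 + a**2 + 5*a) = -7 + a**2 + 5*a)
E(A, I) = 20*A (E(A, I) = (5*A)*4 = 20*A)
P(J, c) = J*(-1 + J + c) (P(J, c) = J*(-1 + (J + c)) = J*(-1 + J + c))
(P(5, 6) + 70)*E(-10, m(2)) = (5*(-1 + 5 + 6) + 70)*(20*(-10)) = (5*10 + 70)*(-200) = (50 + 70)*(-200) = 120*(-200) = -24000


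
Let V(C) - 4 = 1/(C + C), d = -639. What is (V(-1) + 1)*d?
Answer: -5751/2 ≈ -2875.5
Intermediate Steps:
V(C) = 4 + 1/(2*C) (V(C) = 4 + 1/(C + C) = 4 + 1/(2*C))
(V(-1) + 1)*d = ((4 + (1/2)/(-1)) + 1)*(-639) = ((4 + (1/2)*(-1)) + 1)*(-639) = ((4 - 1/2) + 1)*(-639) = (7/2 + 1)*(-639) = (9/2)*(-639) = -5751/2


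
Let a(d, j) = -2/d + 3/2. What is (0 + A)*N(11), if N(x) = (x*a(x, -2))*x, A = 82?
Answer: 13079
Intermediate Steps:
a(d, j) = 3/2 - 2/d (a(d, j) = -2/d + 3*(½) = -2/d + 3/2 = 3/2 - 2/d)
N(x) = x²*(3/2 - 2/x) (N(x) = (x*(3/2 - 2/x))*x = x²*(3/2 - 2/x))
(0 + A)*N(11) = (0 + 82)*((½)*11*(-4 + 3*11)) = 82*((½)*11*(-4 + 33)) = 82*((½)*11*29) = 82*(319/2) = 13079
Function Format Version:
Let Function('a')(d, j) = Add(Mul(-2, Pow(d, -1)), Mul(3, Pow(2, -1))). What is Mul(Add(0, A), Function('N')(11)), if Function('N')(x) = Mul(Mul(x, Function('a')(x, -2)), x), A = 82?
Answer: 13079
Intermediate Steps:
Function('a')(d, j) = Add(Rational(3, 2), Mul(-2, Pow(d, -1))) (Function('a')(d, j) = Add(Mul(-2, Pow(d, -1)), Mul(3, Rational(1, 2))) = Add(Mul(-2, Pow(d, -1)), Rational(3, 2)) = Add(Rational(3, 2), Mul(-2, Pow(d, -1))))
Function('N')(x) = Mul(Pow(x, 2), Add(Rational(3, 2), Mul(-2, Pow(x, -1)))) (Function('N')(x) = Mul(Mul(x, Add(Rational(3, 2), Mul(-2, Pow(x, -1)))), x) = Mul(Pow(x, 2), Add(Rational(3, 2), Mul(-2, Pow(x, -1)))))
Mul(Add(0, A), Function('N')(11)) = Mul(Add(0, 82), Mul(Rational(1, 2), 11, Add(-4, Mul(3, 11)))) = Mul(82, Mul(Rational(1, 2), 11, Add(-4, 33))) = Mul(82, Mul(Rational(1, 2), 11, 29)) = Mul(82, Rational(319, 2)) = 13079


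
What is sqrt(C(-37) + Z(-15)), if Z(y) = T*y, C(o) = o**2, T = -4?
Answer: sqrt(1429) ≈ 37.802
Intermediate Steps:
Z(y) = -4*y
sqrt(C(-37) + Z(-15)) = sqrt((-37)**2 - 4*(-15)) = sqrt(1369 + 60) = sqrt(1429)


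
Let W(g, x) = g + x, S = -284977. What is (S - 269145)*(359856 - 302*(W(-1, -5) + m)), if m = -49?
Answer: -208608092852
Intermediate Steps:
(S - 269145)*(359856 - 302*(W(-1, -5) + m)) = (-284977 - 269145)*(359856 - 302*((-1 - 5) - 49)) = -554122*(359856 - 302*(-6 - 49)) = -554122*(359856 - 302*(-55)) = -554122*(359856 + 16610) = -554122*376466 = -208608092852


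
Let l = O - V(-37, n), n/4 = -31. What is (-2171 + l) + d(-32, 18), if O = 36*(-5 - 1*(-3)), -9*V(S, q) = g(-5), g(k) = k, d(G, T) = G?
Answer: -20480/9 ≈ -2275.6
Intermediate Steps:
n = -124 (n = 4*(-31) = -124)
V(S, q) = 5/9 (V(S, q) = -⅑*(-5) = 5/9)
O = -72 (O = 36*(-5 + 3) = 36*(-2) = -72)
l = -653/9 (l = -72 - 1*5/9 = -72 - 5/9 = -653/9 ≈ -72.556)
(-2171 + l) + d(-32, 18) = (-2171 - 653/9) - 32 = -20192/9 - 32 = -20480/9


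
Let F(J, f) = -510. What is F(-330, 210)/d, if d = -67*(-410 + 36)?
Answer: -15/737 ≈ -0.020353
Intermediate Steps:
d = 25058 (d = -67*(-374) = 25058)
F(-330, 210)/d = -510/25058 = -510*1/25058 = -15/737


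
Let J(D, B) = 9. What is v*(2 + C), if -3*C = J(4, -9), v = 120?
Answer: -120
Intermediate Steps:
C = -3 (C = -⅓*9 = -3)
v*(2 + C) = 120*(2 - 3) = 120*(-1) = -120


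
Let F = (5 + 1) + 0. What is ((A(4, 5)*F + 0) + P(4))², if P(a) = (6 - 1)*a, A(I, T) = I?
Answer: 1936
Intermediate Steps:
F = 6 (F = 6 + 0 = 6)
P(a) = 5*a
((A(4, 5)*F + 0) + P(4))² = ((4*6 + 0) + 5*4)² = ((24 + 0) + 20)² = (24 + 20)² = 44² = 1936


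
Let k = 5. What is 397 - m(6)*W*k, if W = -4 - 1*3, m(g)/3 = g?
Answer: 1027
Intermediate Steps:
m(g) = 3*g
W = -7 (W = -4 - 3 = -7)
397 - m(6)*W*k = 397 - (3*6)*(-7)*5 = 397 - 18*(-7)*5 = 397 - (-126)*5 = 397 - 1*(-630) = 397 + 630 = 1027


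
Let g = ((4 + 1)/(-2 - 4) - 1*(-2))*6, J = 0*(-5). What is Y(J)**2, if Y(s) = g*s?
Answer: 0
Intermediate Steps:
J = 0
g = 7 (g = (5/(-6) + 2)*6 = (5*(-1/6) + 2)*6 = (-5/6 + 2)*6 = (7/6)*6 = 7)
Y(s) = 7*s
Y(J)**2 = (7*0)**2 = 0**2 = 0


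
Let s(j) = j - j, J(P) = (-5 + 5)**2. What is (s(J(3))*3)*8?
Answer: 0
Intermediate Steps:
J(P) = 0 (J(P) = 0**2 = 0)
s(j) = 0
(s(J(3))*3)*8 = (0*3)*8 = 0*8 = 0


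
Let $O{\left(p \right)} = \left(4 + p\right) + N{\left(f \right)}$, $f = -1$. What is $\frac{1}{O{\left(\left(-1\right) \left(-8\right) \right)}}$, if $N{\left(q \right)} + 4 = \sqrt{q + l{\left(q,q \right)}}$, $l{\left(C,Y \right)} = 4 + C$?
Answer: $\frac{4}{31} - \frac{\sqrt{2}}{62} \approx 0.10622$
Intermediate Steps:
$N{\left(q \right)} = -4 + \sqrt{4 + 2 q}$ ($N{\left(q \right)} = -4 + \sqrt{q + \left(4 + q\right)} = -4 + \sqrt{4 + 2 q}$)
$O{\left(p \right)} = p + \sqrt{2}$ ($O{\left(p \right)} = \left(4 + p\right) - \left(4 - \sqrt{4 + 2 \left(-1\right)}\right) = \left(4 + p\right) - \left(4 - \sqrt{4 - 2}\right) = \left(4 + p\right) - \left(4 - \sqrt{2}\right) = p + \sqrt{2}$)
$\frac{1}{O{\left(\left(-1\right) \left(-8\right) \right)}} = \frac{1}{\left(-1\right) \left(-8\right) + \sqrt{2}} = \frac{1}{8 + \sqrt{2}}$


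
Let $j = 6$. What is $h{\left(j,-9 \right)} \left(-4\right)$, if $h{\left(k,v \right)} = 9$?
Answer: $-36$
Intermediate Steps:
$h{\left(j,-9 \right)} \left(-4\right) = 9 \left(-4\right) = -36$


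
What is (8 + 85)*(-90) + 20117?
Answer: 11747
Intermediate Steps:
(8 + 85)*(-90) + 20117 = 93*(-90) + 20117 = -8370 + 20117 = 11747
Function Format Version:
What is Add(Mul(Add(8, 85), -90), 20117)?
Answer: 11747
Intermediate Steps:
Add(Mul(Add(8, 85), -90), 20117) = Add(Mul(93, -90), 20117) = Add(-8370, 20117) = 11747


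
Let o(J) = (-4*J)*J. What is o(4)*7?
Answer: -448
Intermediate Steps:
o(J) = -4*J**2
o(4)*7 = -4*4**2*7 = -4*16*7 = -64*7 = -448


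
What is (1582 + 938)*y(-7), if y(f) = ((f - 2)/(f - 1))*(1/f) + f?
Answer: -18045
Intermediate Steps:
y(f) = f + (-2 + f)/(f*(-1 + f)) (y(f) = ((-2 + f)/(-1 + f))/f + f = (-2 + f)/(f*(-1 + f)) + f = f + (-2 + f)/(f*(-1 + f)))
(1582 + 938)*y(-7) = (1582 + 938)*((-2 - 7 + (-7)³ - 1*(-7)²)/((-7)*(-1 - 7))) = 2520*(-⅐*(-2 - 7 - 343 - 1*49)/(-8)) = 2520*(-⅐*(-⅛)*(-2 - 7 - 343 - 49)) = 2520*(-⅐*(-⅛)*(-401)) = 2520*(-401/56) = -18045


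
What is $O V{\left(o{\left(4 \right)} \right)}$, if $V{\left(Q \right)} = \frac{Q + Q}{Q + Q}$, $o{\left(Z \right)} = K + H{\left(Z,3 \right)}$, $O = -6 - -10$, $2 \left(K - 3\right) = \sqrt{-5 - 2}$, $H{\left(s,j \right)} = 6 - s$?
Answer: $4$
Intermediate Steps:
$K = 3 + \frac{i \sqrt{7}}{2}$ ($K = 3 + \frac{\sqrt{-5 - 2}}{2} = 3 + \frac{\sqrt{-7}}{2} = 3 + \frac{i \sqrt{7}}{2} \approx 3.0 + 1.3229 i$)
$O = 4$ ($O = -6 + 10 = 4$)
$o{\left(Z \right)} = 9 - Z + \frac{i \sqrt{7}}{2}$ ($o{\left(Z \right)} = \left(3 + \frac{i \sqrt{7}}{2}\right) - \left(-6 + Z\right) = 9 - Z + \frac{i \sqrt{7}}{2}$)
$V{\left(Q \right)} = 1$ ($V{\left(Q \right)} = \frac{2 Q}{2 Q} = 2 Q \frac{1}{2 Q} = 1$)
$O V{\left(o{\left(4 \right)} \right)} = 4 \cdot 1 = 4$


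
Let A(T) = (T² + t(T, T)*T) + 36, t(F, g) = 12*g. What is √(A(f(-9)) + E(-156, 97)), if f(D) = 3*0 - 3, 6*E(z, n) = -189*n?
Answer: 3*I*√1290/2 ≈ 53.875*I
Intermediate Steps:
E(z, n) = -63*n/2 (E(z, n) = (-189*n)/6 = -63*n/2)
f(D) = -3 (f(D) = 0 - 3 = -3)
A(T) = 36 + 13*T² (A(T) = (T² + (12*T)*T) + 36 = (T² + 12*T²) + 36 = 13*T² + 36 = 36 + 13*T²)
√(A(f(-9)) + E(-156, 97)) = √((36 + 13*(-3)²) - 63/2*97) = √((36 + 13*9) - 6111/2) = √((36 + 117) - 6111/2) = √(153 - 6111/2) = √(-5805/2) = 3*I*√1290/2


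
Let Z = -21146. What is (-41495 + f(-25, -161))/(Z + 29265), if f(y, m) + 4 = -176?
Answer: -41675/8119 ≈ -5.1330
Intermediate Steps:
f(y, m) = -180 (f(y, m) = -4 - 176 = -180)
(-41495 + f(-25, -161))/(Z + 29265) = (-41495 - 180)/(-21146 + 29265) = -41675/8119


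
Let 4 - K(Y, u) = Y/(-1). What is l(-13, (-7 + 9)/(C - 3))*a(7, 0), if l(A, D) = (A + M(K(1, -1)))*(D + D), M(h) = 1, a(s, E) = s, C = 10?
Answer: -48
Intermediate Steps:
K(Y, u) = 4 + Y (K(Y, u) = 4 - Y/(-1) = 4 - Y*(-1) = 4 - (-1)*Y = 4 + Y)
l(A, D) = 2*D*(1 + A) (l(A, D) = (A + 1)*(D + D) = (1 + A)*(2*D) = 2*D*(1 + A))
l(-13, (-7 + 9)/(C - 3))*a(7, 0) = (2*((-7 + 9)/(10 - 3))*(1 - 13))*7 = (2*(2/7)*(-12))*7 = -48/7*7 = -48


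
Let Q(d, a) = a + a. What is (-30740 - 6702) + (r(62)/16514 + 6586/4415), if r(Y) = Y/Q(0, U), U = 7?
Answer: -19108331229847/510365170 ≈ -37441.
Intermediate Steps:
Q(d, a) = 2*a
r(Y) = Y/14 (r(Y) = Y/((2*7)) = Y/14)
(-30740 - 6702) + (r(62)/16514 + 6586/4415) = (-30740 - 6702) + (((1/14)*62)/16514 + 6586/4415) = -37442 + ((31/7)*(1/16514) + 6586*(1/4415)) = -37442 + (31/115598 + 6586/4415) = -37442 + 761465293/510365170 = -19108331229847/510365170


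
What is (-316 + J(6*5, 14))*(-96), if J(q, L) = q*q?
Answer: -56064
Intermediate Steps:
J(q, L) = q**2
(-316 + J(6*5, 14))*(-96) = (-316 + (6*5)**2)*(-96) = (-316 + 30**2)*(-96) = (-316 + 900)*(-96) = 584*(-96) = -56064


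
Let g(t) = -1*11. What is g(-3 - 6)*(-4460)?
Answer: 49060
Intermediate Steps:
g(t) = -11
g(-3 - 6)*(-4460) = -11*(-4460) = 49060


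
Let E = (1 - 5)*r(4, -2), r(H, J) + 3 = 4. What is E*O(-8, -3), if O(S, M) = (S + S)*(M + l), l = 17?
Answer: 896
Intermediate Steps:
r(H, J) = 1 (r(H, J) = -3 + 4 = 1)
E = -4 (E = (1 - 5)*1 = -4*1 = -4)
O(S, M) = 2*S*(17 + M) (O(S, M) = (S + S)*(M + 17) = (2*S)*(17 + M) = 2*S*(17 + M))
E*O(-8, -3) = -8*(-8)*(17 - 3) = -8*(-8)*14 = -4*(-224) = 896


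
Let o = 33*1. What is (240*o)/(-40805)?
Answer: -1584/8161 ≈ -0.19409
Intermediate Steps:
o = 33
(240*o)/(-40805) = (240*33)/(-40805) = 7920*(-1/40805) = -1584/8161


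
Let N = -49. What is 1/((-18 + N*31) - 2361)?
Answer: -1/3898 ≈ -0.00025654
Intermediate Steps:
1/((-18 + N*31) - 2361) = 1/((-18 - 49*31) - 2361) = 1/((-18 - 1519) - 2361) = 1/(-1537 - 2361) = 1/(-3898) = -1/3898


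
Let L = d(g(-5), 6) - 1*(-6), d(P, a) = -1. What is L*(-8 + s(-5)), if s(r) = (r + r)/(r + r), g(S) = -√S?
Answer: -35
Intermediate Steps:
L = 5 (L = -1 - 1*(-6) = -1 + 6 = 5)
s(r) = 1 (s(r) = (2*r)/((2*r)) = (2*r)*(1/(2*r)) = 1)
L*(-8 + s(-5)) = 5*(-8 + 1) = 5*(-7) = -35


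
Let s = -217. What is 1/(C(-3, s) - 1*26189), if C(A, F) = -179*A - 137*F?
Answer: 1/4077 ≈ 0.00024528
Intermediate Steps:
1/(C(-3, s) - 1*26189) = 1/((-179*(-3) - 137*(-217)) - 1*26189) = 1/((537 + 29729) - 26189) = 1/(30266 - 26189) = 1/4077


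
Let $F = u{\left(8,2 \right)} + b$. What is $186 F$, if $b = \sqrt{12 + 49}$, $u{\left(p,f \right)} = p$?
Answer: $1488 + 186 \sqrt{61} \approx 2940.7$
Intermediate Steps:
$b = \sqrt{61} \approx 7.8102$
$F = 8 + \sqrt{61} \approx 15.81$
$186 F = 186 \left(8 + \sqrt{61}\right) = 1488 + 186 \sqrt{61}$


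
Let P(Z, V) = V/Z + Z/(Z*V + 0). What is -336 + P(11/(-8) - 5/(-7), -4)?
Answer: -48869/148 ≈ -330.20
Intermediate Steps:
P(Z, V) = 1/V + V/Z (P(Z, V) = V/Z + Z/(V*Z + 0) = V/Z + Z/((V*Z)) = V/Z + Z*(1/(V*Z)) = V/Z + 1/V = 1/V + V/Z)
-336 + P(11/(-8) - 5/(-7), -4) = -336 + (1/(-4) - 4/(11/(-8) - 5/(-7))) = -336 + (-1/4 - 4/(11*(-1/8) - 5*(-1/7))) = -336 + (-1/4 - 4/(-11/8 + 5/7)) = -336 + (-1/4 - 4/(-37/56)) = -336 + (-1/4 - 4*(-56/37)) = -336 + (-1/4 + 224/37) = -336 + 859/148 = -48869/148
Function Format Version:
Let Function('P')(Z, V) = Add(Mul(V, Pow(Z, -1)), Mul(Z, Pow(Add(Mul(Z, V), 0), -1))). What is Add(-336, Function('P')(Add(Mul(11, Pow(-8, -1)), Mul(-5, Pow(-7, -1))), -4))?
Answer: Rational(-48869, 148) ≈ -330.20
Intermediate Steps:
Function('P')(Z, V) = Add(Pow(V, -1), Mul(V, Pow(Z, -1))) (Function('P')(Z, V) = Add(Mul(V, Pow(Z, -1)), Mul(Z, Pow(Add(Mul(V, Z), 0), -1))) = Add(Mul(V, Pow(Z, -1)), Mul(Z, Pow(Mul(V, Z), -1))) = Add(Mul(V, Pow(Z, -1)), Mul(Z, Mul(Pow(V, -1), Pow(Z, -1)))) = Add(Mul(V, Pow(Z, -1)), Pow(V, -1)) = Add(Pow(V, -1), Mul(V, Pow(Z, -1))))
Add(-336, Function('P')(Add(Mul(11, Pow(-8, -1)), Mul(-5, Pow(-7, -1))), -4)) = Add(-336, Add(Pow(-4, -1), Mul(-4, Pow(Add(Mul(11, Pow(-8, -1)), Mul(-5, Pow(-7, -1))), -1)))) = Add(-336, Add(Rational(-1, 4), Mul(-4, Pow(Add(Mul(11, Rational(-1, 8)), Mul(-5, Rational(-1, 7))), -1)))) = Add(-336, Add(Rational(-1, 4), Mul(-4, Pow(Add(Rational(-11, 8), Rational(5, 7)), -1)))) = Add(-336, Add(Rational(-1, 4), Mul(-4, Pow(Rational(-37, 56), -1)))) = Add(-336, Add(Rational(-1, 4), Mul(-4, Rational(-56, 37)))) = Add(-336, Add(Rational(-1, 4), Rational(224, 37))) = Add(-336, Rational(859, 148)) = Rational(-48869, 148)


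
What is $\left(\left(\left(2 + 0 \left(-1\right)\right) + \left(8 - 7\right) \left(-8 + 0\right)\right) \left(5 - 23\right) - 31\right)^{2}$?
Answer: $5929$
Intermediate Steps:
$\left(\left(\left(2 + 0 \left(-1\right)\right) + \left(8 - 7\right) \left(-8 + 0\right)\right) \left(5 - 23\right) - 31\right)^{2} = \left(\left(\left(2 + 0\right) + 1 \left(-8\right)\right) \left(-18\right) - 31\right)^{2} = \left(\left(2 - 8\right) \left(-18\right) - 31\right)^{2} = \left(\left(-6\right) \left(-18\right) - 31\right)^{2} = \left(108 - 31\right)^{2} = 77^{2} = 5929$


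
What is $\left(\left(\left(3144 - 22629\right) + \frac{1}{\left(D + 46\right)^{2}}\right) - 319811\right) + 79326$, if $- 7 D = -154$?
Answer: $- \frac{1202101279}{4624} \approx -2.5997 \cdot 10^{5}$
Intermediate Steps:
$D = 22$ ($D = \left(- \frac{1}{7}\right) \left(-154\right) = 22$)
$\left(\left(\left(3144 - 22629\right) + \frac{1}{\left(D + 46\right)^{2}}\right) - 319811\right) + 79326 = \left(\left(\left(3144 - 22629\right) + \frac{1}{\left(22 + 46\right)^{2}}\right) - 319811\right) + 79326 = \left(\left(-19485 + \frac{1}{68^{2}}\right) - 319811\right) + 79326 = \left(\left(-19485 + \frac{1}{4624}\right) - 319811\right) + 79326 = \left(- \frac{90098639}{4624} - 319811\right) + 79326 = - \frac{1568904703}{4624} + 79326 = - \frac{1202101279}{4624}$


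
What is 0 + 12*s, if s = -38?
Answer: -456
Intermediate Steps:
0 + 12*s = 0 + 12*(-38) = 0 - 456 = -456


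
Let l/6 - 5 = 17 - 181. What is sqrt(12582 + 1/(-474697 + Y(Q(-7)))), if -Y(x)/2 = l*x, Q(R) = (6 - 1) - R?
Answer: sqrt(2568289974335981)/451801 ≈ 112.17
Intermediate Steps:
l = -954 (l = 30 + 6*(17 - 181) = 30 + 6*(-164) = 30 - 984 = -954)
Q(R) = 5 - R
Y(x) = 1908*x (Y(x) = -(-1908)*x = 1908*x)
sqrt(12582 + 1/(-474697 + Y(Q(-7)))) = sqrt(12582 + 1/(-474697 + 1908*(5 - 1*(-7)))) = sqrt(12582 + 1/(-474697 + 1908*(5 + 7))) = sqrt(12582 + 1/(-474697 + 1908*12)) = sqrt(12582 + 1/(-474697 + 22896)) = sqrt(12582 + 1/(-451801)) = sqrt(12582 - 1/451801) = sqrt(5684560181/451801) = sqrt(2568289974335981)/451801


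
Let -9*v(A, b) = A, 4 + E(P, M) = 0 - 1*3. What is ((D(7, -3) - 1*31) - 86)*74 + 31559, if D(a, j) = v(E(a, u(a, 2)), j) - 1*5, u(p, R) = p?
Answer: 203297/9 ≈ 22589.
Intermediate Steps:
E(P, M) = -7 (E(P, M) = -4 + (0 - 1*3) = -4 + (0 - 3) = -4 - 3 = -7)
v(A, b) = -A/9
D(a, j) = -38/9 (D(a, j) = -1/9*(-7) - 1*5 = 7/9 - 5 = -38/9)
((D(7, -3) - 1*31) - 86)*74 + 31559 = ((-38/9 - 1*31) - 86)*74 + 31559 = ((-38/9 - 31) - 86)*74 + 31559 = (-317/9 - 86)*74 + 31559 = -1091/9*74 + 31559 = -80734/9 + 31559 = 203297/9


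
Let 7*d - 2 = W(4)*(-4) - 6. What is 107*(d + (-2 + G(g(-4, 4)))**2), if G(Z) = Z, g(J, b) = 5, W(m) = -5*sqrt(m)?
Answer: 10593/7 ≈ 1513.3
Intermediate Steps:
d = 36/7 (d = 2/7 + (-5*sqrt(4)*(-4) - 6)/7 = 2/7 + (-5*2*(-4) - 6)/7 = 2/7 + (-10*(-4) - 6)/7 = 2/7 + (40 - 6)/7 = 2/7 + (1/7)*34 = 2/7 + 34/7 = 36/7 ≈ 5.1429)
107*(d + (-2 + G(g(-4, 4)))**2) = 107*(36/7 + (-2 + 5)**2) = 107*(36/7 + 3**2) = 107*(36/7 + 9) = 107*(99/7) = 10593/7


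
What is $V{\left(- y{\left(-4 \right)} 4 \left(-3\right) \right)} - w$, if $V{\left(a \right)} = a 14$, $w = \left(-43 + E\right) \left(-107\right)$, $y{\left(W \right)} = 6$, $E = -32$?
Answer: $-7017$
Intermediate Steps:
$w = 8025$ ($w = \left(-43 - 32\right) \left(-107\right) = \left(-75\right) \left(-107\right) = 8025$)
$V{\left(a \right)} = 14 a$
$V{\left(- y{\left(-4 \right)} 4 \left(-3\right) \right)} - w = 14 \left(-1\right) 6 \cdot 4 \left(-3\right) - 8025 = 14 \left(-6\right) 4 \left(-3\right) - 8025 = 14 \left(\left(-24\right) \left(-3\right)\right) - 8025 = 14 \cdot 72 - 8025 = 1008 - 8025 = -7017$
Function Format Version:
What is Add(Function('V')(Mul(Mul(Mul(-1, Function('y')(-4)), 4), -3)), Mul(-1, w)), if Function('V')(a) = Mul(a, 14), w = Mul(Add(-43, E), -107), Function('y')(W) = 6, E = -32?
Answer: -7017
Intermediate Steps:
w = 8025 (w = Mul(Add(-43, -32), -107) = Mul(-75, -107) = 8025)
Function('V')(a) = Mul(14, a)
Add(Function('V')(Mul(Mul(Mul(-1, Function('y')(-4)), 4), -3)), Mul(-1, w)) = Add(Mul(14, Mul(Mul(Mul(-1, 6), 4), -3)), Mul(-1, 8025)) = Add(Mul(14, Mul(Mul(-6, 4), -3)), -8025) = Add(Mul(14, Mul(-24, -3)), -8025) = Add(Mul(14, 72), -8025) = Add(1008, -8025) = -7017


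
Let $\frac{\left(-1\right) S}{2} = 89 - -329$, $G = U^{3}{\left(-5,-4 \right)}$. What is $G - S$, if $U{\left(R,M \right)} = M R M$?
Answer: $-511164$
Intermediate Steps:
$U{\left(R,M \right)} = R M^{2}$
$G = -512000$ ($G = \left(- 5 \left(-4\right)^{2}\right)^{3} = \left(\left(-5\right) 16\right)^{3} = \left(-80\right)^{3} = -512000$)
$S = -836$ ($S = - 2 \left(89 - -329\right) = - 2 \left(89 + 329\right) = \left(-2\right) 418 = -836$)
$G - S = -512000 - -836 = -512000 + 836 = -511164$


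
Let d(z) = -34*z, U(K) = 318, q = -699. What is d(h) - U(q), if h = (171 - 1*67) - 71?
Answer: -1440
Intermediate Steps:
h = 33 (h = (171 - 67) - 71 = 104 - 71 = 33)
d(h) - U(q) = -34*33 - 1*318 = -1122 - 318 = -1440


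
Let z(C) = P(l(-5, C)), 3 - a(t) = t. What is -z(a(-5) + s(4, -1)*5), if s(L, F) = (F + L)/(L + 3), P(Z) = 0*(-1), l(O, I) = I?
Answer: 0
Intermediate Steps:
a(t) = 3 - t
P(Z) = 0
s(L, F) = (F + L)/(3 + L)
z(C) = 0
-z(a(-5) + s(4, -1)*5) = -1*0 = 0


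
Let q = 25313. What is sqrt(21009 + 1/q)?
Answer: sqrt(13461474106034)/25313 ≈ 144.94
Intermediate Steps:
sqrt(21009 + 1/q) = sqrt(21009 + 1/25313) = sqrt(531800818/25313) = sqrt(13461474106034)/25313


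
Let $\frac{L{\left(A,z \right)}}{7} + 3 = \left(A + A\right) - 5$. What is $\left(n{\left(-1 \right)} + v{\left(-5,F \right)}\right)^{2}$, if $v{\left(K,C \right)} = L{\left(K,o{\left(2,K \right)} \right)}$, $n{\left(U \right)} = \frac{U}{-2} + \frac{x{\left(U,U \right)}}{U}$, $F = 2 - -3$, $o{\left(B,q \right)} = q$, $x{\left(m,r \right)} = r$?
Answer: $\frac{62001}{4} \approx 15500.0$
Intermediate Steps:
$F = 5$ ($F = 2 + 3 = 5$)
$n{\left(U \right)} = 1 - \frac{U}{2}$ ($n{\left(U \right)} = \frac{U}{-2} + \frac{U}{U} = U \left(- \frac{1}{2}\right) + 1 = - \frac{U}{2} + 1 = 1 - \frac{U}{2}$)
$L{\left(A,z \right)} = -56 + 14 A$ ($L{\left(A,z \right)} = -21 + 7 \left(\left(A + A\right) - 5\right) = -21 + 7 \left(2 A - 5\right) = -21 + 7 \left(-5 + 2 A\right) = -21 + \left(-35 + 14 A\right) = -56 + 14 A$)
$v{\left(K,C \right)} = -56 + 14 K$
$\left(n{\left(-1 \right)} + v{\left(-5,F \right)}\right)^{2} = \left(\left(1 - - \frac{1}{2}\right) + \left(-56 + 14 \left(-5\right)\right)\right)^{2} = \left(\left(1 + \frac{1}{2}\right) - 126\right)^{2} = \left(\frac{3}{2} - 126\right)^{2} = \left(- \frac{249}{2}\right)^{2} = \frac{62001}{4}$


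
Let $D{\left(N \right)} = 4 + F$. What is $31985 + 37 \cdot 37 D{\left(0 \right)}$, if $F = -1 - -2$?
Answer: $38830$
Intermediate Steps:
$F = 1$ ($F = -1 + 2 = 1$)
$D{\left(N \right)} = 5$ ($D{\left(N \right)} = 4 + 1 = 5$)
$31985 + 37 \cdot 37 D{\left(0 \right)} = 31985 + 37 \cdot 37 \cdot 5 = 31985 + 1369 \cdot 5 = 31985 + 6845 = 38830$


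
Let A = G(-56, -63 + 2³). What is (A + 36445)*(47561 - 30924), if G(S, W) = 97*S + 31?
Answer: 516479028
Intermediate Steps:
G(S, W) = 31 + 97*S
A = -5401 (A = 31 + 97*(-56) = 31 - 5432 = -5401)
(A + 36445)*(47561 - 30924) = (-5401 + 36445)*(47561 - 30924) = 31044*16637 = 516479028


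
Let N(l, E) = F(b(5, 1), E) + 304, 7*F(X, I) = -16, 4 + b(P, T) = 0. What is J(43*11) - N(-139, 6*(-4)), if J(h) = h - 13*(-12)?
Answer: 2291/7 ≈ 327.29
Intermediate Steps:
b(P, T) = -4 (b(P, T) = -4 + 0 = -4)
F(X, I) = -16/7 (F(X, I) = (1/7)*(-16) = -16/7)
N(l, E) = 2112/7 (N(l, E) = -16/7 + 304 = 2112/7)
J(h) = 156 + h (J(h) = h + 156 = 156 + h)
J(43*11) - N(-139, 6*(-4)) = (156 + 43*11) - 1*2112/7 = (156 + 473) - 2112/7 = 629 - 2112/7 = 2291/7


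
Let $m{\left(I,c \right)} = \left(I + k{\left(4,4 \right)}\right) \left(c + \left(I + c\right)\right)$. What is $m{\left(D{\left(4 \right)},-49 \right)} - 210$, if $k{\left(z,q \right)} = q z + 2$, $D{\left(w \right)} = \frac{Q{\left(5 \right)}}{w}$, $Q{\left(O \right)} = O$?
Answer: $- \frac{33159}{16} \approx -2072.4$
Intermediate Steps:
$D{\left(w \right)} = \frac{5}{w}$
$k{\left(z,q \right)} = 2 + q z$
$m{\left(I,c \right)} = \left(18 + I\right) \left(I + 2 c\right)$ ($m{\left(I,c \right)} = \left(I + \left(2 + 4 \cdot 4\right)\right) \left(c + \left(I + c\right)\right) = \left(I + \left(2 + 16\right)\right) \left(I + 2 c\right) = \left(I + 18\right) \left(I + 2 c\right) = \left(18 + I\right) \left(I + 2 c\right)$)
$m{\left(D{\left(4 \right)},-49 \right)} - 210 = \left(\left(\frac{5}{4}\right)^{2} + 18 \cdot \frac{5}{4} + 36 \left(-49\right) + 2 \cdot \frac{5}{4} \left(-49\right)\right) - 210 = \left(\left(5 \cdot \frac{1}{4}\right)^{2} + 18 \cdot 5 \cdot \frac{1}{4} - 1764 + 2 \cdot 5 \cdot \frac{1}{4} \left(-49\right)\right) - 210 = \left(\left(\frac{5}{4}\right)^{2} + 18 \cdot \frac{5}{4} - 1764 + 2 \cdot \frac{5}{4} \left(-49\right)\right) - 210 = \left(\frac{25}{16} + \frac{45}{2} - 1764 - \frac{245}{2}\right) - 210 = - \frac{29799}{16} - 210 = - \frac{33159}{16}$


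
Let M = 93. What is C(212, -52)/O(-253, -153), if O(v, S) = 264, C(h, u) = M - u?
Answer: 145/264 ≈ 0.54924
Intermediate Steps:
C(h, u) = 93 - u
C(212, -52)/O(-253, -153) = (93 - 1*(-52))/264 = (93 + 52)*(1/264) = 145*(1/264) = 145/264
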